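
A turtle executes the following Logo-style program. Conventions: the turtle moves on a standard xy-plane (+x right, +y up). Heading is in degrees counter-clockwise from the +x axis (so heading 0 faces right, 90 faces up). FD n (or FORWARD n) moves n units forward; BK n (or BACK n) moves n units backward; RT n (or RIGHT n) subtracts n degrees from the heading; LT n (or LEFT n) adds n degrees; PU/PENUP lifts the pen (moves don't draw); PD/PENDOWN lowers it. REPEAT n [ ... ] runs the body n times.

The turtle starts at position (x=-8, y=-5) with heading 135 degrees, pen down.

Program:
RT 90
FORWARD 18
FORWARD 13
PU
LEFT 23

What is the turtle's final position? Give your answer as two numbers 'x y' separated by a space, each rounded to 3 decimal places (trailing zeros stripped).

Answer: 13.92 16.92

Derivation:
Executing turtle program step by step:
Start: pos=(-8,-5), heading=135, pen down
RT 90: heading 135 -> 45
FD 18: (-8,-5) -> (4.728,7.728) [heading=45, draw]
FD 13: (4.728,7.728) -> (13.92,16.92) [heading=45, draw]
PU: pen up
LT 23: heading 45 -> 68
Final: pos=(13.92,16.92), heading=68, 2 segment(s) drawn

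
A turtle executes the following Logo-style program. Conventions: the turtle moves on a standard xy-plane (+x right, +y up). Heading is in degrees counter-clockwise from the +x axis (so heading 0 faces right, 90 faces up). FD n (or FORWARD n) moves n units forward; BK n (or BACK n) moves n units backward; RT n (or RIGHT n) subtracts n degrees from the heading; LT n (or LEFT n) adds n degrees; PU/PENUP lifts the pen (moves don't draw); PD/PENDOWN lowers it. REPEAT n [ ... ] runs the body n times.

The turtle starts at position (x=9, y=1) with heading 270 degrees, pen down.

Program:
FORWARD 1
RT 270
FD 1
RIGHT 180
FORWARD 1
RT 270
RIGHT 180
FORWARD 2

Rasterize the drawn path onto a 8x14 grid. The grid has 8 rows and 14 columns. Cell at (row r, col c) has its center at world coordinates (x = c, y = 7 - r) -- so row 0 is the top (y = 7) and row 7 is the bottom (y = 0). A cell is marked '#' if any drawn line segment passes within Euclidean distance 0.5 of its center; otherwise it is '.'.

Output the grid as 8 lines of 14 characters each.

Segment 0: (9,1) -> (9,0)
Segment 1: (9,0) -> (10,0)
Segment 2: (10,0) -> (9,-0)
Segment 3: (9,-0) -> (9,2)

Answer: ..............
..............
..............
..............
..............
.........#....
.........#....
.........##...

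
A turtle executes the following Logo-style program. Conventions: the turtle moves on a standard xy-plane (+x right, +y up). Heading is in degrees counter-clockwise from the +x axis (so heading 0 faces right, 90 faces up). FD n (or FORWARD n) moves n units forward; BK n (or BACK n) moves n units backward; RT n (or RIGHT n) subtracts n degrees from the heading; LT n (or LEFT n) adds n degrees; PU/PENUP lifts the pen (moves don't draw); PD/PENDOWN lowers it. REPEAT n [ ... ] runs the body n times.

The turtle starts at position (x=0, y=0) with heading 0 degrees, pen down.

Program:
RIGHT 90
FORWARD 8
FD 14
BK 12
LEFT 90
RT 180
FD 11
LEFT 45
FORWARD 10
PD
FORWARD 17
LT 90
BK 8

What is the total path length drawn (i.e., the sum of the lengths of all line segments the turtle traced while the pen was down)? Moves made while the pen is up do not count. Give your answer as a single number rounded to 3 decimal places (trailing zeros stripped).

Answer: 80

Derivation:
Executing turtle program step by step:
Start: pos=(0,0), heading=0, pen down
RT 90: heading 0 -> 270
FD 8: (0,0) -> (0,-8) [heading=270, draw]
FD 14: (0,-8) -> (0,-22) [heading=270, draw]
BK 12: (0,-22) -> (0,-10) [heading=270, draw]
LT 90: heading 270 -> 0
RT 180: heading 0 -> 180
FD 11: (0,-10) -> (-11,-10) [heading=180, draw]
LT 45: heading 180 -> 225
FD 10: (-11,-10) -> (-18.071,-17.071) [heading=225, draw]
PD: pen down
FD 17: (-18.071,-17.071) -> (-30.092,-29.092) [heading=225, draw]
LT 90: heading 225 -> 315
BK 8: (-30.092,-29.092) -> (-35.749,-23.435) [heading=315, draw]
Final: pos=(-35.749,-23.435), heading=315, 7 segment(s) drawn

Segment lengths:
  seg 1: (0,0) -> (0,-8), length = 8
  seg 2: (0,-8) -> (0,-22), length = 14
  seg 3: (0,-22) -> (0,-10), length = 12
  seg 4: (0,-10) -> (-11,-10), length = 11
  seg 5: (-11,-10) -> (-18.071,-17.071), length = 10
  seg 6: (-18.071,-17.071) -> (-30.092,-29.092), length = 17
  seg 7: (-30.092,-29.092) -> (-35.749,-23.435), length = 8
Total = 80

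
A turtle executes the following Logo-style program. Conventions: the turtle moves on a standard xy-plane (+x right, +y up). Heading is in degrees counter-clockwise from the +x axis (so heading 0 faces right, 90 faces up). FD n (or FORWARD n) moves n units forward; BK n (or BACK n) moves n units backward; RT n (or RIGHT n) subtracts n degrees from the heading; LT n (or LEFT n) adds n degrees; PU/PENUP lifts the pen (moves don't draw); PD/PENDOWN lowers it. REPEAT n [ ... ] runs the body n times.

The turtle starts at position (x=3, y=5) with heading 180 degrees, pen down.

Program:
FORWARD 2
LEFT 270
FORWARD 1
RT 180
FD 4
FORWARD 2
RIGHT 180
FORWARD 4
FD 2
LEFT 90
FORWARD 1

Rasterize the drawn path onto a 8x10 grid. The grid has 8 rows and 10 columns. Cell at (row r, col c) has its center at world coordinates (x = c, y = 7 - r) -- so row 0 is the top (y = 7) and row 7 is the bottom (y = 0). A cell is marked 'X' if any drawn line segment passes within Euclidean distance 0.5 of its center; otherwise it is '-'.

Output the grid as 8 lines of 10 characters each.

Answer: ----------
XX--------
-XXX------
-X--------
-X--------
-X--------
-X--------
-X--------

Derivation:
Segment 0: (3,5) -> (1,5)
Segment 1: (1,5) -> (1,6)
Segment 2: (1,6) -> (1,2)
Segment 3: (1,2) -> (1,0)
Segment 4: (1,0) -> (1,4)
Segment 5: (1,4) -> (1,6)
Segment 6: (1,6) -> (-0,6)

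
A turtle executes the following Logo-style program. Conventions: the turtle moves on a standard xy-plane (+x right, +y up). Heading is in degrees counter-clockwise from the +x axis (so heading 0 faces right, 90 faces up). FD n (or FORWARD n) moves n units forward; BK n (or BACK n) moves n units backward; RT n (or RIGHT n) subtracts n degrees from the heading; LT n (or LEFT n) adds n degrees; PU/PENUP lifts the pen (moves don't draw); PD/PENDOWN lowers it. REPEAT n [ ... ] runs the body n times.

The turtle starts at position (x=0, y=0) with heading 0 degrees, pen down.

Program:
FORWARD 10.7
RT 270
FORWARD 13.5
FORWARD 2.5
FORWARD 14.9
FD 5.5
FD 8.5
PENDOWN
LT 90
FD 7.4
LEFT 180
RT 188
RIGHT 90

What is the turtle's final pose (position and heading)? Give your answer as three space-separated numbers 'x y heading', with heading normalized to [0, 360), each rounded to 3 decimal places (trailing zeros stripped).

Executing turtle program step by step:
Start: pos=(0,0), heading=0, pen down
FD 10.7: (0,0) -> (10.7,0) [heading=0, draw]
RT 270: heading 0 -> 90
FD 13.5: (10.7,0) -> (10.7,13.5) [heading=90, draw]
FD 2.5: (10.7,13.5) -> (10.7,16) [heading=90, draw]
FD 14.9: (10.7,16) -> (10.7,30.9) [heading=90, draw]
FD 5.5: (10.7,30.9) -> (10.7,36.4) [heading=90, draw]
FD 8.5: (10.7,36.4) -> (10.7,44.9) [heading=90, draw]
PD: pen down
LT 90: heading 90 -> 180
FD 7.4: (10.7,44.9) -> (3.3,44.9) [heading=180, draw]
LT 180: heading 180 -> 0
RT 188: heading 0 -> 172
RT 90: heading 172 -> 82
Final: pos=(3.3,44.9), heading=82, 7 segment(s) drawn

Answer: 3.3 44.9 82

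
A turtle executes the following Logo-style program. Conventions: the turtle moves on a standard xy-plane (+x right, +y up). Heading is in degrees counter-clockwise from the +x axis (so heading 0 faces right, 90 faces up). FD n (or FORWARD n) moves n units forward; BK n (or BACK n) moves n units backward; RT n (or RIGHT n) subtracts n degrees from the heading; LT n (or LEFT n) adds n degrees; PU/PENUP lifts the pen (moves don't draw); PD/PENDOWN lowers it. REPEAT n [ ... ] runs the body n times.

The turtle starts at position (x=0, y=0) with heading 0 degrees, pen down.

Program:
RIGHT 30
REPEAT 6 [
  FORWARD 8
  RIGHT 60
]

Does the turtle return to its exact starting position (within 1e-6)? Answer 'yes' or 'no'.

Answer: yes

Derivation:
Executing turtle program step by step:
Start: pos=(0,0), heading=0, pen down
RT 30: heading 0 -> 330
REPEAT 6 [
  -- iteration 1/6 --
  FD 8: (0,0) -> (6.928,-4) [heading=330, draw]
  RT 60: heading 330 -> 270
  -- iteration 2/6 --
  FD 8: (6.928,-4) -> (6.928,-12) [heading=270, draw]
  RT 60: heading 270 -> 210
  -- iteration 3/6 --
  FD 8: (6.928,-12) -> (0,-16) [heading=210, draw]
  RT 60: heading 210 -> 150
  -- iteration 4/6 --
  FD 8: (0,-16) -> (-6.928,-12) [heading=150, draw]
  RT 60: heading 150 -> 90
  -- iteration 5/6 --
  FD 8: (-6.928,-12) -> (-6.928,-4) [heading=90, draw]
  RT 60: heading 90 -> 30
  -- iteration 6/6 --
  FD 8: (-6.928,-4) -> (0,0) [heading=30, draw]
  RT 60: heading 30 -> 330
]
Final: pos=(0,0), heading=330, 6 segment(s) drawn

Start position: (0, 0)
Final position: (0, 0)
Distance = 0; < 1e-6 -> CLOSED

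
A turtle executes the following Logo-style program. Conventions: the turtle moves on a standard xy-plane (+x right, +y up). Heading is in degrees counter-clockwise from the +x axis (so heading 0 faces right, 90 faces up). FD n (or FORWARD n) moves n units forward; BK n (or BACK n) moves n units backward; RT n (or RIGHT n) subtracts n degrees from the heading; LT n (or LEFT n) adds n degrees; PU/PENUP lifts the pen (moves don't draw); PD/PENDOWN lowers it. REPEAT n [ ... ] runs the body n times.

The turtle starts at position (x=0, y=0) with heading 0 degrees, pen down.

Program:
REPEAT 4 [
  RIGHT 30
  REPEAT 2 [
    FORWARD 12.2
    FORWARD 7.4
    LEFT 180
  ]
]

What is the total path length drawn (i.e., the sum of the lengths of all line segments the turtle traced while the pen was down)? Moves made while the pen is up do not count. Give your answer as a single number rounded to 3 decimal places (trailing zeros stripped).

Executing turtle program step by step:
Start: pos=(0,0), heading=0, pen down
REPEAT 4 [
  -- iteration 1/4 --
  RT 30: heading 0 -> 330
  REPEAT 2 [
    -- iteration 1/2 --
    FD 12.2: (0,0) -> (10.566,-6.1) [heading=330, draw]
    FD 7.4: (10.566,-6.1) -> (16.974,-9.8) [heading=330, draw]
    LT 180: heading 330 -> 150
    -- iteration 2/2 --
    FD 12.2: (16.974,-9.8) -> (6.409,-3.7) [heading=150, draw]
    FD 7.4: (6.409,-3.7) -> (0,0) [heading=150, draw]
    LT 180: heading 150 -> 330
  ]
  -- iteration 2/4 --
  RT 30: heading 330 -> 300
  REPEAT 2 [
    -- iteration 1/2 --
    FD 12.2: (0,0) -> (6.1,-10.566) [heading=300, draw]
    FD 7.4: (6.1,-10.566) -> (9.8,-16.974) [heading=300, draw]
    LT 180: heading 300 -> 120
    -- iteration 2/2 --
    FD 12.2: (9.8,-16.974) -> (3.7,-6.409) [heading=120, draw]
    FD 7.4: (3.7,-6.409) -> (0,0) [heading=120, draw]
    LT 180: heading 120 -> 300
  ]
  -- iteration 3/4 --
  RT 30: heading 300 -> 270
  REPEAT 2 [
    -- iteration 1/2 --
    FD 12.2: (0,0) -> (0,-12.2) [heading=270, draw]
    FD 7.4: (0,-12.2) -> (0,-19.6) [heading=270, draw]
    LT 180: heading 270 -> 90
    -- iteration 2/2 --
    FD 12.2: (0,-19.6) -> (0,-7.4) [heading=90, draw]
    FD 7.4: (0,-7.4) -> (0,0) [heading=90, draw]
    LT 180: heading 90 -> 270
  ]
  -- iteration 4/4 --
  RT 30: heading 270 -> 240
  REPEAT 2 [
    -- iteration 1/2 --
    FD 12.2: (0,0) -> (-6.1,-10.566) [heading=240, draw]
    FD 7.4: (-6.1,-10.566) -> (-9.8,-16.974) [heading=240, draw]
    LT 180: heading 240 -> 60
    -- iteration 2/2 --
    FD 12.2: (-9.8,-16.974) -> (-3.7,-6.409) [heading=60, draw]
    FD 7.4: (-3.7,-6.409) -> (0,0) [heading=60, draw]
    LT 180: heading 60 -> 240
  ]
]
Final: pos=(0,0), heading=240, 16 segment(s) drawn

Segment lengths:
  seg 1: (0,0) -> (10.566,-6.1), length = 12.2
  seg 2: (10.566,-6.1) -> (16.974,-9.8), length = 7.4
  seg 3: (16.974,-9.8) -> (6.409,-3.7), length = 12.2
  seg 4: (6.409,-3.7) -> (0,0), length = 7.4
  seg 5: (0,0) -> (6.1,-10.566), length = 12.2
  seg 6: (6.1,-10.566) -> (9.8,-16.974), length = 7.4
  seg 7: (9.8,-16.974) -> (3.7,-6.409), length = 12.2
  seg 8: (3.7,-6.409) -> (0,0), length = 7.4
  seg 9: (0,0) -> (0,-12.2), length = 12.2
  seg 10: (0,-12.2) -> (0,-19.6), length = 7.4
  seg 11: (0,-19.6) -> (0,-7.4), length = 12.2
  seg 12: (0,-7.4) -> (0,0), length = 7.4
  seg 13: (0,0) -> (-6.1,-10.566), length = 12.2
  seg 14: (-6.1,-10.566) -> (-9.8,-16.974), length = 7.4
  seg 15: (-9.8,-16.974) -> (-3.7,-6.409), length = 12.2
  seg 16: (-3.7,-6.409) -> (0,0), length = 7.4
Total = 156.8

Answer: 156.8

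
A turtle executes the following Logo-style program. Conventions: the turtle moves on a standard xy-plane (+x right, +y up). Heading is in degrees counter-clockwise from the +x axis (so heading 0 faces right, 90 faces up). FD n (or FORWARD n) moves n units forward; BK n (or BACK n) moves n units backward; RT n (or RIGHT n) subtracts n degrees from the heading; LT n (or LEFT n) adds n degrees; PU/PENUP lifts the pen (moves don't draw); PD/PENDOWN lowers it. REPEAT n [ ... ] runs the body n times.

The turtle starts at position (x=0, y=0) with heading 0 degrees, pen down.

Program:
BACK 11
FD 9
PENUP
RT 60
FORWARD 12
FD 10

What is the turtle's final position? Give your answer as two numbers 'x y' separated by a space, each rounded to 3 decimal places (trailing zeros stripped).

Executing turtle program step by step:
Start: pos=(0,0), heading=0, pen down
BK 11: (0,0) -> (-11,0) [heading=0, draw]
FD 9: (-11,0) -> (-2,0) [heading=0, draw]
PU: pen up
RT 60: heading 0 -> 300
FD 12: (-2,0) -> (4,-10.392) [heading=300, move]
FD 10: (4,-10.392) -> (9,-19.053) [heading=300, move]
Final: pos=(9,-19.053), heading=300, 2 segment(s) drawn

Answer: 9 -19.053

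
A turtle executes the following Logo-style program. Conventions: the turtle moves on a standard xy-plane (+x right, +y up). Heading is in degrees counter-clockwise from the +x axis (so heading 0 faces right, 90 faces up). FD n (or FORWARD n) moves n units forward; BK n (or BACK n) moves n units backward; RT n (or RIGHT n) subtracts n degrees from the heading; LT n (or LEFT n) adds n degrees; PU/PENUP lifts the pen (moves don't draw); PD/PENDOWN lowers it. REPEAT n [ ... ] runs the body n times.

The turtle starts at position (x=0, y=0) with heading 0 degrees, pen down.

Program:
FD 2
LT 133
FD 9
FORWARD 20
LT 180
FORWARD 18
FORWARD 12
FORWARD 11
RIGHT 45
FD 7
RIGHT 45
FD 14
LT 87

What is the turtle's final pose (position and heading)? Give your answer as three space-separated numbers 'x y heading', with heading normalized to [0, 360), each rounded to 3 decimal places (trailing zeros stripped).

Answer: -0.299 -25.32 310

Derivation:
Executing turtle program step by step:
Start: pos=(0,0), heading=0, pen down
FD 2: (0,0) -> (2,0) [heading=0, draw]
LT 133: heading 0 -> 133
FD 9: (2,0) -> (-4.138,6.582) [heading=133, draw]
FD 20: (-4.138,6.582) -> (-17.778,21.209) [heading=133, draw]
LT 180: heading 133 -> 313
FD 18: (-17.778,21.209) -> (-5.502,8.045) [heading=313, draw]
FD 12: (-5.502,8.045) -> (2.682,-0.731) [heading=313, draw]
FD 11: (2.682,-0.731) -> (10.184,-8.776) [heading=313, draw]
RT 45: heading 313 -> 268
FD 7: (10.184,-8.776) -> (9.94,-15.772) [heading=268, draw]
RT 45: heading 268 -> 223
FD 14: (9.94,-15.772) -> (-0.299,-25.32) [heading=223, draw]
LT 87: heading 223 -> 310
Final: pos=(-0.299,-25.32), heading=310, 8 segment(s) drawn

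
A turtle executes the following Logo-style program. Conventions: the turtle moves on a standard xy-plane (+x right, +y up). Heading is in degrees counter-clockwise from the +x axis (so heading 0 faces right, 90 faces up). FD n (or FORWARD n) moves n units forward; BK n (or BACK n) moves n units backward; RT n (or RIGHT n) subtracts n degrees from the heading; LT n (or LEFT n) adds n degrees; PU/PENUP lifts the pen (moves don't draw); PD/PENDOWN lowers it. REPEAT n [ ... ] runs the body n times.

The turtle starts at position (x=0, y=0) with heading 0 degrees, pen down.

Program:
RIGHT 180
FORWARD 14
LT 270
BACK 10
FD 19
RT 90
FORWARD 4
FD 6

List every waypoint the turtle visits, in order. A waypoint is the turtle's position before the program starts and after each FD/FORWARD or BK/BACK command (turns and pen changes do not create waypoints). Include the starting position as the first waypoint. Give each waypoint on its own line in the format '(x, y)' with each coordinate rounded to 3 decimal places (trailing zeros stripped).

Answer: (0, 0)
(-14, 0)
(-14, -10)
(-14, 9)
(-10, 9)
(-4, 9)

Derivation:
Executing turtle program step by step:
Start: pos=(0,0), heading=0, pen down
RT 180: heading 0 -> 180
FD 14: (0,0) -> (-14,0) [heading=180, draw]
LT 270: heading 180 -> 90
BK 10: (-14,0) -> (-14,-10) [heading=90, draw]
FD 19: (-14,-10) -> (-14,9) [heading=90, draw]
RT 90: heading 90 -> 0
FD 4: (-14,9) -> (-10,9) [heading=0, draw]
FD 6: (-10,9) -> (-4,9) [heading=0, draw]
Final: pos=(-4,9), heading=0, 5 segment(s) drawn
Waypoints (6 total):
(0, 0)
(-14, 0)
(-14, -10)
(-14, 9)
(-10, 9)
(-4, 9)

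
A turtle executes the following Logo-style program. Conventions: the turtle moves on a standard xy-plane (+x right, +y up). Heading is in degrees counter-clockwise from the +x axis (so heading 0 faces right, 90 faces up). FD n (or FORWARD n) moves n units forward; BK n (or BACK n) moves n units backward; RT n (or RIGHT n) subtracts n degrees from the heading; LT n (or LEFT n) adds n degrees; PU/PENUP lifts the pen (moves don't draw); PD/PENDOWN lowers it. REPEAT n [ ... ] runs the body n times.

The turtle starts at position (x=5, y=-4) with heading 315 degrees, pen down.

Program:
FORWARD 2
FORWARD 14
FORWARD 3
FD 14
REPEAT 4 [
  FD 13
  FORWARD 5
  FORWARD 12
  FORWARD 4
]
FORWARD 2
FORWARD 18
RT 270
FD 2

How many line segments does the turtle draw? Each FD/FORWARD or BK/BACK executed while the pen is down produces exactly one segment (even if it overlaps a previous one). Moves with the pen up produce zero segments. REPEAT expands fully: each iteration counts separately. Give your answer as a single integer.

Executing turtle program step by step:
Start: pos=(5,-4), heading=315, pen down
FD 2: (5,-4) -> (6.414,-5.414) [heading=315, draw]
FD 14: (6.414,-5.414) -> (16.314,-15.314) [heading=315, draw]
FD 3: (16.314,-15.314) -> (18.435,-17.435) [heading=315, draw]
FD 14: (18.435,-17.435) -> (28.335,-27.335) [heading=315, draw]
REPEAT 4 [
  -- iteration 1/4 --
  FD 13: (28.335,-27.335) -> (37.527,-36.527) [heading=315, draw]
  FD 5: (37.527,-36.527) -> (41.062,-40.062) [heading=315, draw]
  FD 12: (41.062,-40.062) -> (49.548,-48.548) [heading=315, draw]
  FD 4: (49.548,-48.548) -> (52.376,-51.376) [heading=315, draw]
  -- iteration 2/4 --
  FD 13: (52.376,-51.376) -> (61.569,-60.569) [heading=315, draw]
  FD 5: (61.569,-60.569) -> (65.104,-64.104) [heading=315, draw]
  FD 12: (65.104,-64.104) -> (73.589,-72.589) [heading=315, draw]
  FD 4: (73.589,-72.589) -> (76.418,-75.418) [heading=315, draw]
  -- iteration 3/4 --
  FD 13: (76.418,-75.418) -> (85.61,-84.61) [heading=315, draw]
  FD 5: (85.61,-84.61) -> (89.146,-88.146) [heading=315, draw]
  FD 12: (89.146,-88.146) -> (97.631,-96.631) [heading=315, draw]
  FD 4: (97.631,-96.631) -> (100.459,-99.459) [heading=315, draw]
  -- iteration 4/4 --
  FD 13: (100.459,-99.459) -> (109.652,-108.652) [heading=315, draw]
  FD 5: (109.652,-108.652) -> (113.187,-112.187) [heading=315, draw]
  FD 12: (113.187,-112.187) -> (121.673,-120.673) [heading=315, draw]
  FD 4: (121.673,-120.673) -> (124.501,-123.501) [heading=315, draw]
]
FD 2: (124.501,-123.501) -> (125.915,-124.915) [heading=315, draw]
FD 18: (125.915,-124.915) -> (138.643,-137.643) [heading=315, draw]
RT 270: heading 315 -> 45
FD 2: (138.643,-137.643) -> (140.057,-136.229) [heading=45, draw]
Final: pos=(140.057,-136.229), heading=45, 23 segment(s) drawn
Segments drawn: 23

Answer: 23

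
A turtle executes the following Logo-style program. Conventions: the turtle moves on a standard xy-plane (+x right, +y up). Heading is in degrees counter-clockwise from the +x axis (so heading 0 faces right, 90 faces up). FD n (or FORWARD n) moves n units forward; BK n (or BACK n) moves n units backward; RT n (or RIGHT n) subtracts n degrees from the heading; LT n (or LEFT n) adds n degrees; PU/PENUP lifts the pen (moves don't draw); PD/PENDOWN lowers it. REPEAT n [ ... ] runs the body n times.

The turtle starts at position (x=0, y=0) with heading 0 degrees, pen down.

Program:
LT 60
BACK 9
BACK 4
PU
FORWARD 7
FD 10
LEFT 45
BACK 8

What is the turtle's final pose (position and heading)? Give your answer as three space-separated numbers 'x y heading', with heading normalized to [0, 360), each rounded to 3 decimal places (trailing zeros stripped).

Answer: 4.071 -4.263 105

Derivation:
Executing turtle program step by step:
Start: pos=(0,0), heading=0, pen down
LT 60: heading 0 -> 60
BK 9: (0,0) -> (-4.5,-7.794) [heading=60, draw]
BK 4: (-4.5,-7.794) -> (-6.5,-11.258) [heading=60, draw]
PU: pen up
FD 7: (-6.5,-11.258) -> (-3,-5.196) [heading=60, move]
FD 10: (-3,-5.196) -> (2,3.464) [heading=60, move]
LT 45: heading 60 -> 105
BK 8: (2,3.464) -> (4.071,-4.263) [heading=105, move]
Final: pos=(4.071,-4.263), heading=105, 2 segment(s) drawn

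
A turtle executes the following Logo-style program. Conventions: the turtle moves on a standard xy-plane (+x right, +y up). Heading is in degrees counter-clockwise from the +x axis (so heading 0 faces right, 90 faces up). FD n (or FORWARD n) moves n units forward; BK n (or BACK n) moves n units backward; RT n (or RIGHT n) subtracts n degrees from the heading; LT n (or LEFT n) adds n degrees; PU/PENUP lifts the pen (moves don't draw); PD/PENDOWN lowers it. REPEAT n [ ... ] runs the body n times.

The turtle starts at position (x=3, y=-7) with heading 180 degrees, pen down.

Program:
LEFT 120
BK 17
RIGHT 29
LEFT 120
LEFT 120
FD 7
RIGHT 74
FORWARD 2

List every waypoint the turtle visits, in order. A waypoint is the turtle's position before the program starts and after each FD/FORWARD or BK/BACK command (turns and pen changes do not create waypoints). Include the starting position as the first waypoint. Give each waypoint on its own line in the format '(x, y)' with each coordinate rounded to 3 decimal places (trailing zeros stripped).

Executing turtle program step by step:
Start: pos=(3,-7), heading=180, pen down
LT 120: heading 180 -> 300
BK 17: (3,-7) -> (-5.5,7.722) [heading=300, draw]
RT 29: heading 300 -> 271
LT 120: heading 271 -> 31
LT 120: heading 31 -> 151
FD 7: (-5.5,7.722) -> (-11.622,11.116) [heading=151, draw]
RT 74: heading 151 -> 77
FD 2: (-11.622,11.116) -> (-11.172,13.065) [heading=77, draw]
Final: pos=(-11.172,13.065), heading=77, 3 segment(s) drawn
Waypoints (4 total):
(3, -7)
(-5.5, 7.722)
(-11.622, 11.116)
(-11.172, 13.065)

Answer: (3, -7)
(-5.5, 7.722)
(-11.622, 11.116)
(-11.172, 13.065)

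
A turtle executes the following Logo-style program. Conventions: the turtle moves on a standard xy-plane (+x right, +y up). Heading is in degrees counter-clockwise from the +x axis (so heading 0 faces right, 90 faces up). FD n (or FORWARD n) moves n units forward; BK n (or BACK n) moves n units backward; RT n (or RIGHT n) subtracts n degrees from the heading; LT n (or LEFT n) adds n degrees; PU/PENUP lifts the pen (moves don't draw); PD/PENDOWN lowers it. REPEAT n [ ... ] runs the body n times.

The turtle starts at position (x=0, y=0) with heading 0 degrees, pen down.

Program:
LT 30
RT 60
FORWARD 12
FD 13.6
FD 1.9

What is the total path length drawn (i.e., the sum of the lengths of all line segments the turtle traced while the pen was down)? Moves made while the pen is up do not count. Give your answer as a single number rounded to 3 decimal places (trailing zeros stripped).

Executing turtle program step by step:
Start: pos=(0,0), heading=0, pen down
LT 30: heading 0 -> 30
RT 60: heading 30 -> 330
FD 12: (0,0) -> (10.392,-6) [heading=330, draw]
FD 13.6: (10.392,-6) -> (22.17,-12.8) [heading=330, draw]
FD 1.9: (22.17,-12.8) -> (23.816,-13.75) [heading=330, draw]
Final: pos=(23.816,-13.75), heading=330, 3 segment(s) drawn

Segment lengths:
  seg 1: (0,0) -> (10.392,-6), length = 12
  seg 2: (10.392,-6) -> (22.17,-12.8), length = 13.6
  seg 3: (22.17,-12.8) -> (23.816,-13.75), length = 1.9
Total = 27.5

Answer: 27.5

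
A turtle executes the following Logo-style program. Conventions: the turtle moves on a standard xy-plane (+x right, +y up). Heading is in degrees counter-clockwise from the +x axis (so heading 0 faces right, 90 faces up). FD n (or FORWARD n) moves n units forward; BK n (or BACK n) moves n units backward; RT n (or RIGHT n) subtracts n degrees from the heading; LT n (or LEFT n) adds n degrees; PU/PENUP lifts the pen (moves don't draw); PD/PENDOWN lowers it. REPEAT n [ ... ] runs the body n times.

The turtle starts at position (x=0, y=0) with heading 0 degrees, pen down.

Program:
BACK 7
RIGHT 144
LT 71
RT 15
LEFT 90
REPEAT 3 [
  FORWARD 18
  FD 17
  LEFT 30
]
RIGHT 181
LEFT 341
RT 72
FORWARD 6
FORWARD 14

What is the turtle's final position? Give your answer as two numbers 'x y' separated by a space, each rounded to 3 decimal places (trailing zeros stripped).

Executing turtle program step by step:
Start: pos=(0,0), heading=0, pen down
BK 7: (0,0) -> (-7,0) [heading=0, draw]
RT 144: heading 0 -> 216
LT 71: heading 216 -> 287
RT 15: heading 287 -> 272
LT 90: heading 272 -> 2
REPEAT 3 [
  -- iteration 1/3 --
  FD 18: (-7,0) -> (10.989,0.628) [heading=2, draw]
  FD 17: (10.989,0.628) -> (27.979,1.221) [heading=2, draw]
  LT 30: heading 2 -> 32
  -- iteration 2/3 --
  FD 18: (27.979,1.221) -> (43.244,10.76) [heading=32, draw]
  FD 17: (43.244,10.76) -> (57.66,19.769) [heading=32, draw]
  LT 30: heading 32 -> 62
  -- iteration 3/3 --
  FD 18: (57.66,19.769) -> (66.111,35.662) [heading=62, draw]
  FD 17: (66.111,35.662) -> (74.092,50.672) [heading=62, draw]
  LT 30: heading 62 -> 92
]
RT 181: heading 92 -> 271
LT 341: heading 271 -> 252
RT 72: heading 252 -> 180
FD 6: (74.092,50.672) -> (68.092,50.672) [heading=180, draw]
FD 14: (68.092,50.672) -> (54.092,50.672) [heading=180, draw]
Final: pos=(54.092,50.672), heading=180, 9 segment(s) drawn

Answer: 54.092 50.672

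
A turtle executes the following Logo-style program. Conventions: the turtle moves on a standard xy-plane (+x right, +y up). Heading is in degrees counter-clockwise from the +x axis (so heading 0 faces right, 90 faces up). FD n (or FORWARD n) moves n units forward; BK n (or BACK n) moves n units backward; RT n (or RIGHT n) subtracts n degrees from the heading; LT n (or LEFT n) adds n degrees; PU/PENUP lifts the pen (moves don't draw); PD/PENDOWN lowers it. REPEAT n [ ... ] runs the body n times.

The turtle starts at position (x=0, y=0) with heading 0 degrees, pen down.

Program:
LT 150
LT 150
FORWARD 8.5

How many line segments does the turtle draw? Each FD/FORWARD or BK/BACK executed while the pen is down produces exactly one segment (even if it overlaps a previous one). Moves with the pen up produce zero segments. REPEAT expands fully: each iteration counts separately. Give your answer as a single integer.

Answer: 1

Derivation:
Executing turtle program step by step:
Start: pos=(0,0), heading=0, pen down
LT 150: heading 0 -> 150
LT 150: heading 150 -> 300
FD 8.5: (0,0) -> (4.25,-7.361) [heading=300, draw]
Final: pos=(4.25,-7.361), heading=300, 1 segment(s) drawn
Segments drawn: 1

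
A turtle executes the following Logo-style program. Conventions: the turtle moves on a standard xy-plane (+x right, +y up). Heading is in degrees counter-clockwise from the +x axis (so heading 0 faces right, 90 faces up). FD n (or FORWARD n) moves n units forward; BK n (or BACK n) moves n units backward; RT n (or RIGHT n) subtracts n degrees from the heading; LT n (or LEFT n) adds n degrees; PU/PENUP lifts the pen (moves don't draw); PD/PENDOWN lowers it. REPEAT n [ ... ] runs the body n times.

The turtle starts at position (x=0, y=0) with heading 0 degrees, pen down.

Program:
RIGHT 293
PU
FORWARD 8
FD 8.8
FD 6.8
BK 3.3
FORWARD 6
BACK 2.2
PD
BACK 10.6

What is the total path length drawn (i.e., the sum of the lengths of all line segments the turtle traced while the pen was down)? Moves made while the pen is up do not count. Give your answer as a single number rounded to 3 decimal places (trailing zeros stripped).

Executing turtle program step by step:
Start: pos=(0,0), heading=0, pen down
RT 293: heading 0 -> 67
PU: pen up
FD 8: (0,0) -> (3.126,7.364) [heading=67, move]
FD 8.8: (3.126,7.364) -> (6.564,15.464) [heading=67, move]
FD 6.8: (6.564,15.464) -> (9.221,21.724) [heading=67, move]
BK 3.3: (9.221,21.724) -> (7.932,18.686) [heading=67, move]
FD 6: (7.932,18.686) -> (10.276,24.209) [heading=67, move]
BK 2.2: (10.276,24.209) -> (9.417,22.184) [heading=67, move]
PD: pen down
BK 10.6: (9.417,22.184) -> (5.275,12.427) [heading=67, draw]
Final: pos=(5.275,12.427), heading=67, 1 segment(s) drawn

Segment lengths:
  seg 1: (9.417,22.184) -> (5.275,12.427), length = 10.6
Total = 10.6

Answer: 10.6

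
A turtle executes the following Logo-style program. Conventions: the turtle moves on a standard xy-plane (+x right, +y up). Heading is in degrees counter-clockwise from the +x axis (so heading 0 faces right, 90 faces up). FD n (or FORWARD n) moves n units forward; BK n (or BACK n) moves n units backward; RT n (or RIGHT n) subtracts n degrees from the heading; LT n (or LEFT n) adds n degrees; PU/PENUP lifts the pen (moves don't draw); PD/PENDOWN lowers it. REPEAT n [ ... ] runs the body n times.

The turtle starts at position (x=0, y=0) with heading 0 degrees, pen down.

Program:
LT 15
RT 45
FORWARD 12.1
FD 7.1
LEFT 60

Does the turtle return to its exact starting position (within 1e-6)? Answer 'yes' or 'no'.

Answer: no

Derivation:
Executing turtle program step by step:
Start: pos=(0,0), heading=0, pen down
LT 15: heading 0 -> 15
RT 45: heading 15 -> 330
FD 12.1: (0,0) -> (10.479,-6.05) [heading=330, draw]
FD 7.1: (10.479,-6.05) -> (16.628,-9.6) [heading=330, draw]
LT 60: heading 330 -> 30
Final: pos=(16.628,-9.6), heading=30, 2 segment(s) drawn

Start position: (0, 0)
Final position: (16.628, -9.6)
Distance = 19.2; >= 1e-6 -> NOT closed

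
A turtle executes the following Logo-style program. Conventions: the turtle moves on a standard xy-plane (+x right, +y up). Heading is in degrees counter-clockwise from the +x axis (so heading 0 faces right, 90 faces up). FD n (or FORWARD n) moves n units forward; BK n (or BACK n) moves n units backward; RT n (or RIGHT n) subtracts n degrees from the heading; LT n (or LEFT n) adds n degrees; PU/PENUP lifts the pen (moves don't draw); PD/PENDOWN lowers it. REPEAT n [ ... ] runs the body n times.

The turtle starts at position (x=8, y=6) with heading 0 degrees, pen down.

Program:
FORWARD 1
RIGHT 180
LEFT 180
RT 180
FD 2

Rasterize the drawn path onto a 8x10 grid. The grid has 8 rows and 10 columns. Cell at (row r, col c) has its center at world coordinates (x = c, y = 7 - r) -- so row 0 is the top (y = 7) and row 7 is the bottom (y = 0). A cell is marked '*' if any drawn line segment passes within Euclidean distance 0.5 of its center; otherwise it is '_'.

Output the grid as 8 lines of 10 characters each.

Answer: __________
_______***
__________
__________
__________
__________
__________
__________

Derivation:
Segment 0: (8,6) -> (9,6)
Segment 1: (9,6) -> (7,6)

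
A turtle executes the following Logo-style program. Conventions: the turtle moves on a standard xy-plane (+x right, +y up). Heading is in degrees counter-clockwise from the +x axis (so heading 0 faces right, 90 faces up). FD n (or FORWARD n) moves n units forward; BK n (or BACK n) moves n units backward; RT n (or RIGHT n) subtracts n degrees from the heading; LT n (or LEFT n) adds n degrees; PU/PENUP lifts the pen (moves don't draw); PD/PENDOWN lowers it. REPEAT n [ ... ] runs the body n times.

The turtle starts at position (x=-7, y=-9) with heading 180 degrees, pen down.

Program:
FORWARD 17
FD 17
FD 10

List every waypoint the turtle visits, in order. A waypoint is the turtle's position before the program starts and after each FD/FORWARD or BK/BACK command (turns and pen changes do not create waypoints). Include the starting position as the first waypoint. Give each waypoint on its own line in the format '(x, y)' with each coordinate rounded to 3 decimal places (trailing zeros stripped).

Executing turtle program step by step:
Start: pos=(-7,-9), heading=180, pen down
FD 17: (-7,-9) -> (-24,-9) [heading=180, draw]
FD 17: (-24,-9) -> (-41,-9) [heading=180, draw]
FD 10: (-41,-9) -> (-51,-9) [heading=180, draw]
Final: pos=(-51,-9), heading=180, 3 segment(s) drawn
Waypoints (4 total):
(-7, -9)
(-24, -9)
(-41, -9)
(-51, -9)

Answer: (-7, -9)
(-24, -9)
(-41, -9)
(-51, -9)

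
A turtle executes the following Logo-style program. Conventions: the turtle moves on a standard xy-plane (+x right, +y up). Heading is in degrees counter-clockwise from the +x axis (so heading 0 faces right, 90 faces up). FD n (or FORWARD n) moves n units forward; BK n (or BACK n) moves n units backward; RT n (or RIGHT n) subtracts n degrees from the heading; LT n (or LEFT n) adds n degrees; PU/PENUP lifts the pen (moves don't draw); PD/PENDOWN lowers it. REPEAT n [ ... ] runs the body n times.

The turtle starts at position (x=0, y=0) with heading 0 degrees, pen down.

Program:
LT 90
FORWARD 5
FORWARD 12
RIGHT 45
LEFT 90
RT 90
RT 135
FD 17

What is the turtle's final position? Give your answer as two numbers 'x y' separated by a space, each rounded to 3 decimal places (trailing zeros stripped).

Answer: 0 0

Derivation:
Executing turtle program step by step:
Start: pos=(0,0), heading=0, pen down
LT 90: heading 0 -> 90
FD 5: (0,0) -> (0,5) [heading=90, draw]
FD 12: (0,5) -> (0,17) [heading=90, draw]
RT 45: heading 90 -> 45
LT 90: heading 45 -> 135
RT 90: heading 135 -> 45
RT 135: heading 45 -> 270
FD 17: (0,17) -> (0,0) [heading=270, draw]
Final: pos=(0,0), heading=270, 3 segment(s) drawn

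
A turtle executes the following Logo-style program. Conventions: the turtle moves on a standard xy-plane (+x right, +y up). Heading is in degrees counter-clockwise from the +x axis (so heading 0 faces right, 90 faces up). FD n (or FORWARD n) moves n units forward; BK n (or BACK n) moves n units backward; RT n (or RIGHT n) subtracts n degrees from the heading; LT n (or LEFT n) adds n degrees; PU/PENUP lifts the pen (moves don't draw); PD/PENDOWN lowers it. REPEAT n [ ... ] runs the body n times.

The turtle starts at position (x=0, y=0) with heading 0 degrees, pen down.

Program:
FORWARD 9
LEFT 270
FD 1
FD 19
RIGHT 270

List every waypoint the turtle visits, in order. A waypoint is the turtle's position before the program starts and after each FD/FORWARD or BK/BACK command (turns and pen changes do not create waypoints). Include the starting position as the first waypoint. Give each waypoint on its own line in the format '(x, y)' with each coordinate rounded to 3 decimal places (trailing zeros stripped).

Answer: (0, 0)
(9, 0)
(9, -1)
(9, -20)

Derivation:
Executing turtle program step by step:
Start: pos=(0,0), heading=0, pen down
FD 9: (0,0) -> (9,0) [heading=0, draw]
LT 270: heading 0 -> 270
FD 1: (9,0) -> (9,-1) [heading=270, draw]
FD 19: (9,-1) -> (9,-20) [heading=270, draw]
RT 270: heading 270 -> 0
Final: pos=(9,-20), heading=0, 3 segment(s) drawn
Waypoints (4 total):
(0, 0)
(9, 0)
(9, -1)
(9, -20)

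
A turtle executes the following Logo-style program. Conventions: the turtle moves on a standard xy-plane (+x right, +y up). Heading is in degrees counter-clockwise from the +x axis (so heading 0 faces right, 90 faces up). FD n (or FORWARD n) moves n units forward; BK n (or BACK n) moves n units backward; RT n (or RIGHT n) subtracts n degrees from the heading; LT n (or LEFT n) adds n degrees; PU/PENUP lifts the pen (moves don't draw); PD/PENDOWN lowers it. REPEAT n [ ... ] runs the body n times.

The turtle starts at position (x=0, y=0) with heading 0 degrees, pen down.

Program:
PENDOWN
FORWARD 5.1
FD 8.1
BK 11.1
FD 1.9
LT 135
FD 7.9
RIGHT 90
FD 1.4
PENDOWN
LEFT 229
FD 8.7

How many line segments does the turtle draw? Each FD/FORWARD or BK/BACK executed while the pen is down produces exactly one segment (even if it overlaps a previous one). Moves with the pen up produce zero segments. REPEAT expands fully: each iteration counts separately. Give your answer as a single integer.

Executing turtle program step by step:
Start: pos=(0,0), heading=0, pen down
PD: pen down
FD 5.1: (0,0) -> (5.1,0) [heading=0, draw]
FD 8.1: (5.1,0) -> (13.2,0) [heading=0, draw]
BK 11.1: (13.2,0) -> (2.1,0) [heading=0, draw]
FD 1.9: (2.1,0) -> (4,0) [heading=0, draw]
LT 135: heading 0 -> 135
FD 7.9: (4,0) -> (-1.586,5.586) [heading=135, draw]
RT 90: heading 135 -> 45
FD 1.4: (-1.586,5.586) -> (-0.596,6.576) [heading=45, draw]
PD: pen down
LT 229: heading 45 -> 274
FD 8.7: (-0.596,6.576) -> (0.011,-2.103) [heading=274, draw]
Final: pos=(0.011,-2.103), heading=274, 7 segment(s) drawn
Segments drawn: 7

Answer: 7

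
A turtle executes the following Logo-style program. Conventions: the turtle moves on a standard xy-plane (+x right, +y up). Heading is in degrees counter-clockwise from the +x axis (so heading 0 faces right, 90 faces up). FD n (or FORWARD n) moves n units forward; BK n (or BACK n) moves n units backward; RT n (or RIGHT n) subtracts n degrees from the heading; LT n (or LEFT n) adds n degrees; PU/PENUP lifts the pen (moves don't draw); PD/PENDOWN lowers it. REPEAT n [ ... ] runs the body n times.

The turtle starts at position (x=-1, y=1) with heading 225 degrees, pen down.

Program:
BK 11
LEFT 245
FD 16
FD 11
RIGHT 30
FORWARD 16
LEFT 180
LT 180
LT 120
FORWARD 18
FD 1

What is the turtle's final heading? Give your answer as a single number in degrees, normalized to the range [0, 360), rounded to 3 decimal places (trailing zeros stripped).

Executing turtle program step by step:
Start: pos=(-1,1), heading=225, pen down
BK 11: (-1,1) -> (6.778,8.778) [heading=225, draw]
LT 245: heading 225 -> 110
FD 16: (6.778,8.778) -> (1.306,23.813) [heading=110, draw]
FD 11: (1.306,23.813) -> (-2.456,34.15) [heading=110, draw]
RT 30: heading 110 -> 80
FD 16: (-2.456,34.15) -> (0.322,49.907) [heading=80, draw]
LT 180: heading 80 -> 260
LT 180: heading 260 -> 80
LT 120: heading 80 -> 200
FD 18: (0.322,49.907) -> (-16.592,43.75) [heading=200, draw]
FD 1: (-16.592,43.75) -> (-17.532,43.408) [heading=200, draw]
Final: pos=(-17.532,43.408), heading=200, 6 segment(s) drawn

Answer: 200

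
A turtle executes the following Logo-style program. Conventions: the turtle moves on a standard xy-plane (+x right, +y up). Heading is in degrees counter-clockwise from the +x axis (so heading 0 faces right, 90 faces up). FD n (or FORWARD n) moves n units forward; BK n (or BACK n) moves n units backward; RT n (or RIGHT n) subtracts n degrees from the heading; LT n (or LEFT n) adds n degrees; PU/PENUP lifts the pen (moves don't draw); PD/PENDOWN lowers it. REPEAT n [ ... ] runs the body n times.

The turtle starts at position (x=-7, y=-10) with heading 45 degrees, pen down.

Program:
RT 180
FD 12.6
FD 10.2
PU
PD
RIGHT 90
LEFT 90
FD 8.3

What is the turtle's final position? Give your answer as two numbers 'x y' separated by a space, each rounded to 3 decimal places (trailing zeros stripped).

Executing turtle program step by step:
Start: pos=(-7,-10), heading=45, pen down
RT 180: heading 45 -> 225
FD 12.6: (-7,-10) -> (-15.91,-18.91) [heading=225, draw]
FD 10.2: (-15.91,-18.91) -> (-23.122,-26.122) [heading=225, draw]
PU: pen up
PD: pen down
RT 90: heading 225 -> 135
LT 90: heading 135 -> 225
FD 8.3: (-23.122,-26.122) -> (-28.991,-31.991) [heading=225, draw]
Final: pos=(-28.991,-31.991), heading=225, 3 segment(s) drawn

Answer: -28.991 -31.991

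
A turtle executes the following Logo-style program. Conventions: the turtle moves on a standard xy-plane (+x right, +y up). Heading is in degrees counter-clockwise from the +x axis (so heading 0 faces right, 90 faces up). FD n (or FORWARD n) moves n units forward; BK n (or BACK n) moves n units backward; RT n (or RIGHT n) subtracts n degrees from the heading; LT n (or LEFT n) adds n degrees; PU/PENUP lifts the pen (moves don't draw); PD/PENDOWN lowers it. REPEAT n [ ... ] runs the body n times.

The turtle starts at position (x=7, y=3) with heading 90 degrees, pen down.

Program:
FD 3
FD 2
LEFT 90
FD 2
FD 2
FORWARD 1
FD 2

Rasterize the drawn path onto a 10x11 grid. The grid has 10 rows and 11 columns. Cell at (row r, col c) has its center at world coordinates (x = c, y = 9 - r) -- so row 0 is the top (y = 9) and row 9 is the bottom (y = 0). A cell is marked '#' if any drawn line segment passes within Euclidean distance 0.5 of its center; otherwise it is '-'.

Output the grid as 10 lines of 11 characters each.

Answer: -----------
########---
-------#---
-------#---
-------#---
-------#---
-------#---
-----------
-----------
-----------

Derivation:
Segment 0: (7,3) -> (7,6)
Segment 1: (7,6) -> (7,8)
Segment 2: (7,8) -> (5,8)
Segment 3: (5,8) -> (3,8)
Segment 4: (3,8) -> (2,8)
Segment 5: (2,8) -> (0,8)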